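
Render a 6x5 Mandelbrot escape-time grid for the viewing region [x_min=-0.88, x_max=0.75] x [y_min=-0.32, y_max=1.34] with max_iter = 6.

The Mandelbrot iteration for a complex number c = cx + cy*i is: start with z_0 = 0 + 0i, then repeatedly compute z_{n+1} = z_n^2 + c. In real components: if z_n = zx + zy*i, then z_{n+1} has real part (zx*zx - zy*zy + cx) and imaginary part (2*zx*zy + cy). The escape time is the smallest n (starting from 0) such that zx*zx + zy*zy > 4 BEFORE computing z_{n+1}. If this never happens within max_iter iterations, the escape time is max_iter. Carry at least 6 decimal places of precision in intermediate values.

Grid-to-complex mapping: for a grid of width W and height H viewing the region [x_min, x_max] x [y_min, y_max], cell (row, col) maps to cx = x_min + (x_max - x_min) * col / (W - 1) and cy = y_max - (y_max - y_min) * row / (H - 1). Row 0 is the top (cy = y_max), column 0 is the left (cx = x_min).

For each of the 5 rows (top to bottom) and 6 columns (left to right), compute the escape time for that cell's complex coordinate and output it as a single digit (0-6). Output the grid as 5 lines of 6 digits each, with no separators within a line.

(row=0, col=0): c = -0.8800 + 1.3400i → escape time 2
(row=0, col=1): c = -0.5540 + 1.3400i → escape time 2
(row=0, col=2): c = -0.2280 + 1.3400i → escape time 2
(row=0, col=3): c = 0.0980 + 1.3400i → escape time 2
(row=0, col=4): c = 0.4240 + 1.3400i → escape time 2
(row=0, col=5): c = 0.7500 + 1.3400i → escape time 2
(row=1, col=0): c = -0.8800 + 0.9250i → escape time 3
(row=1, col=1): c = -0.5540 + 0.9250i → escape time 4
(row=1, col=2): c = -0.2280 + 0.9250i → escape time 6
(row=1, col=3): c = 0.0980 + 0.9250i → escape time 5
(row=1, col=4): c = 0.4240 + 0.9250i → escape time 3
(row=1, col=5): c = 0.7500 + 0.9250i → escape time 2
(row=2, col=0): c = -0.8800 + 0.5100i → escape time 5
(row=2, col=1): c = -0.5540 + 0.5100i → escape time 6
(row=2, col=2): c = -0.2280 + 0.5100i → escape time 6
(row=2, col=3): c = 0.0980 + 0.5100i → escape time 6
(row=2, col=4): c = 0.4240 + 0.5100i → escape time 6
(row=2, col=5): c = 0.7500 + 0.5100i → escape time 3
(row=3, col=0): c = -0.8800 + 0.0950i → escape time 6
(row=3, col=1): c = -0.5540 + 0.0950i → escape time 6
(row=3, col=2): c = -0.2280 + 0.0950i → escape time 6
(row=3, col=3): c = 0.0980 + 0.0950i → escape time 6
(row=3, col=4): c = 0.4240 + 0.0950i → escape time 6
(row=3, col=5): c = 0.7500 + 0.0950i → escape time 3
(row=4, col=0): c = -0.8800 + -0.3200i → escape time 6
(row=4, col=1): c = -0.5540 + -0.3200i → escape time 6
(row=4, col=2): c = -0.2280 + -0.3200i → escape time 6
(row=4, col=3): c = 0.0980 + -0.3200i → escape time 6
(row=4, col=4): c = 0.4240 + -0.3200i → escape time 6
(row=4, col=5): c = 0.7500 + -0.3200i → escape time 3

Answer: 222222
346532
566663
666663
666663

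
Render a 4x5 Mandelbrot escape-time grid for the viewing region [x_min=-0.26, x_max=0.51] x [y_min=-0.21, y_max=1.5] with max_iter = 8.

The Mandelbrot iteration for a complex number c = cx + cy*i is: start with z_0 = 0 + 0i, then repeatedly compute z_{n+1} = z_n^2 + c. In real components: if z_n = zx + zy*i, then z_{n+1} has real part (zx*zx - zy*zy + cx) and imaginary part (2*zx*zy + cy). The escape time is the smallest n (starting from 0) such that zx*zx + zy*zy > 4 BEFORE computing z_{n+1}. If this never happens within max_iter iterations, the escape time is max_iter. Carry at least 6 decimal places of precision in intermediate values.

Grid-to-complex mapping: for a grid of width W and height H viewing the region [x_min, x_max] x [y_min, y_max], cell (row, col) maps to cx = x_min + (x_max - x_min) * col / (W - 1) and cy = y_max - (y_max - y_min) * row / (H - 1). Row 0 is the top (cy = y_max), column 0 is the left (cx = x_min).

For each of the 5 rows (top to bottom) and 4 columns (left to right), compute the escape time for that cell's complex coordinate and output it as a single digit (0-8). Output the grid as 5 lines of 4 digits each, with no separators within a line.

(row=0, col=0): c = -0.2600 + 1.5000i → escape time 2
(row=0, col=1): c = -0.0033 + 1.5000i → escape time 2
(row=0, col=2): c = 0.2533 + 1.5000i → escape time 2
(row=0, col=3): c = 0.5100 + 1.5000i → escape time 2
(row=1, col=0): c = -0.2600 + 1.0725i → escape time 5
(row=1, col=1): c = -0.0033 + 1.0725i → escape time 5
(row=1, col=2): c = 0.2533 + 1.0725i → escape time 3
(row=1, col=3): c = 0.5100 + 1.0725i → escape time 2
(row=2, col=0): c = -0.2600 + 0.6450i → escape time 8
(row=2, col=1): c = -0.0033 + 0.6450i → escape time 8
(row=2, col=2): c = 0.2533 + 0.6450i → escape time 8
(row=2, col=3): c = 0.5100 + 0.6450i → escape time 4
(row=3, col=0): c = -0.2600 + 0.2175i → escape time 8
(row=3, col=1): c = -0.0033 + 0.2175i → escape time 8
(row=3, col=2): c = 0.2533 + 0.2175i → escape time 8
(row=3, col=3): c = 0.5100 + 0.2175i → escape time 5
(row=4, col=0): c = -0.2600 + -0.2100i → escape time 8
(row=4, col=1): c = -0.0033 + -0.2100i → escape time 8
(row=4, col=2): c = 0.2533 + -0.2100i → escape time 8
(row=4, col=3): c = 0.5100 + -0.2100i → escape time 5

Answer: 2222
5532
8884
8885
8885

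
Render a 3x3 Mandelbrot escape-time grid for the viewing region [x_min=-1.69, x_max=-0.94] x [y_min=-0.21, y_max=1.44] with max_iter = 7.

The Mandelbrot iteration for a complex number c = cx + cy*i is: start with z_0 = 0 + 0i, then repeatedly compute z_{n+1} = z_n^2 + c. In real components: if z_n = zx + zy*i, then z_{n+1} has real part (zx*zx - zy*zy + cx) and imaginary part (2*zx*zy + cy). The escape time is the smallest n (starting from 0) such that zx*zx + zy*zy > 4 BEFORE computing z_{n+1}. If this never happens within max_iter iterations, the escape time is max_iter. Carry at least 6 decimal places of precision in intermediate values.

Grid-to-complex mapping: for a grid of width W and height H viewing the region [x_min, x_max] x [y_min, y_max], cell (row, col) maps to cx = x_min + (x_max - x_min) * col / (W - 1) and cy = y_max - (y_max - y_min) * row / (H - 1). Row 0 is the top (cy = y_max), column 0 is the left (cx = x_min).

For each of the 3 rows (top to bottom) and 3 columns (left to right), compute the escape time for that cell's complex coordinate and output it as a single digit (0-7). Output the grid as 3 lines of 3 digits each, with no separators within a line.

(row=0, col=0): c = -1.6900 + 1.4400i → escape time 1
(row=0, col=1): c = -1.3150 + 1.4400i → escape time 2
(row=0, col=2): c = -0.9400 + 1.4400i → escape time 2
(row=1, col=0): c = -1.6900 + 0.6150i → escape time 3
(row=1, col=1): c = -1.3150 + 0.6150i → escape time 3
(row=1, col=2): c = -0.9400 + 0.6150i → escape time 5
(row=2, col=0): c = -1.6900 + -0.2100i → escape time 4
(row=2, col=1): c = -1.3150 + -0.2100i → escape time 7
(row=2, col=2): c = -0.9400 + -0.2100i → escape time 7

Answer: 122
335
477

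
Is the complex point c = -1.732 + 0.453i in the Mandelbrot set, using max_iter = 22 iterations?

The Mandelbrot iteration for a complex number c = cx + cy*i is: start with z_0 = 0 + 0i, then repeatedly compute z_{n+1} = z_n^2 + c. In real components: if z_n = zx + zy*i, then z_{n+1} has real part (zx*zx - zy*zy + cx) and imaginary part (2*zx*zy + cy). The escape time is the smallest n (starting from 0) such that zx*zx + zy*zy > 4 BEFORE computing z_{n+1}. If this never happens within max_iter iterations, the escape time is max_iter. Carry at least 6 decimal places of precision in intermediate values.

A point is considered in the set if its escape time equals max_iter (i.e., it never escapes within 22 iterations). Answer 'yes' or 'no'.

z_0 = 0 + 0i, c = -1.7320 + 0.4530i
Iter 1: z = -1.7320 + 0.4530i, |z|^2 = 3.2050
Iter 2: z = 1.0626 + -1.1162i, |z|^2 = 2.3750
Iter 3: z = -1.8487 + -1.9192i, |z|^2 = 7.1010
Escaped at iteration 3

Answer: no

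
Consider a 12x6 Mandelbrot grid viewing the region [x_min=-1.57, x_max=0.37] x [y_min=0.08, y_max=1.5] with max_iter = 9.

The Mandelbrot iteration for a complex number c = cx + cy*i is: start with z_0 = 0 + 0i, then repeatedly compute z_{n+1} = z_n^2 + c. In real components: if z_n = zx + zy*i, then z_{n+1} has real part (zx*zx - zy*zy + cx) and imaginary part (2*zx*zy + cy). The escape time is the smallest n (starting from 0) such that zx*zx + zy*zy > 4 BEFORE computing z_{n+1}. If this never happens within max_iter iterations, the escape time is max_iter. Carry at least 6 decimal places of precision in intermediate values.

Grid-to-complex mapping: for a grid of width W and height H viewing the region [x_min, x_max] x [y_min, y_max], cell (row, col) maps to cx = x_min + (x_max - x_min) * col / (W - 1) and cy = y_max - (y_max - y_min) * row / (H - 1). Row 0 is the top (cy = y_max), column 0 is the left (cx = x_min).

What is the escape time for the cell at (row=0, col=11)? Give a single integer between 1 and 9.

Answer: 2

Derivation:
z_0 = 0 + 0i, c = 0.3700 + 1.5000i
Iter 1: z = 0.3700 + 1.5000i, |z|^2 = 2.3869
Iter 2: z = -1.7431 + 2.6100i, |z|^2 = 9.8505
Escaped at iteration 2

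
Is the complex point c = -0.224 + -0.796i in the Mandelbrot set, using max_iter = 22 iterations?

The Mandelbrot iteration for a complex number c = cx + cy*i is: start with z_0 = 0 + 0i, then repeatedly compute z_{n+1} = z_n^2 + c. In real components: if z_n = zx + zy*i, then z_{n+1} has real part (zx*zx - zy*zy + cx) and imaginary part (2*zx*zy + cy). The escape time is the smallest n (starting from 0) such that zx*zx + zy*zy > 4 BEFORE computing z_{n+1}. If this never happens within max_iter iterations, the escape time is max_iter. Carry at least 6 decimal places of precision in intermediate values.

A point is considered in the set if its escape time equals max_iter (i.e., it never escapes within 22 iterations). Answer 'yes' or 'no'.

Answer: yes

Derivation:
z_0 = 0 + 0i, c = -0.2240 + -0.7960i
Iter 1: z = -0.2240 + -0.7960i, |z|^2 = 0.6838
Iter 2: z = -0.8074 + -0.4394i, |z|^2 = 0.8450
Iter 3: z = 0.2349 + -0.0864i, |z|^2 = 0.0626
Iter 4: z = -0.1763 + -0.8366i, |z|^2 = 0.7310
Iter 5: z = -0.8928 + -0.5010i, |z|^2 = 1.0482
Iter 6: z = 0.3221 + 0.0987i, |z|^2 = 0.1135
Iter 7: z = -0.1300 + -0.7324i, |z|^2 = 0.5534
Iter 8: z = -0.7436 + -0.6056i, |z|^2 = 0.9197
Iter 9: z = -0.0378 + 0.1046i, |z|^2 = 0.0124
Iter 10: z = -0.2335 + -0.8039i, |z|^2 = 0.7008
Iter 11: z = -0.8158 + -0.4205i, |z|^2 = 0.8423
Iter 12: z = 0.2646 + -0.1099i, |z|^2 = 0.0821
Iter 13: z = -0.1661 + -0.8542i, |z|^2 = 0.7571
Iter 14: z = -0.9260 + -0.5123i, |z|^2 = 1.1200
Iter 15: z = 0.3710 + 0.1528i, |z|^2 = 0.1610
Iter 16: z = -0.1097 + -0.6826i, |z|^2 = 0.4780
Iter 17: z = -0.6779 + -0.6462i, |z|^2 = 0.8772
Iter 18: z = -0.1820 + 0.0802i, |z|^2 = 0.0396
Iter 19: z = -0.1973 + -0.8252i, |z|^2 = 0.7198
Iter 20: z = -0.8660 + -0.4704i, |z|^2 = 0.9712
Iter 21: z = 0.3047 + 0.0187i, |z|^2 = 0.0932
Did not escape in 22 iterations → in set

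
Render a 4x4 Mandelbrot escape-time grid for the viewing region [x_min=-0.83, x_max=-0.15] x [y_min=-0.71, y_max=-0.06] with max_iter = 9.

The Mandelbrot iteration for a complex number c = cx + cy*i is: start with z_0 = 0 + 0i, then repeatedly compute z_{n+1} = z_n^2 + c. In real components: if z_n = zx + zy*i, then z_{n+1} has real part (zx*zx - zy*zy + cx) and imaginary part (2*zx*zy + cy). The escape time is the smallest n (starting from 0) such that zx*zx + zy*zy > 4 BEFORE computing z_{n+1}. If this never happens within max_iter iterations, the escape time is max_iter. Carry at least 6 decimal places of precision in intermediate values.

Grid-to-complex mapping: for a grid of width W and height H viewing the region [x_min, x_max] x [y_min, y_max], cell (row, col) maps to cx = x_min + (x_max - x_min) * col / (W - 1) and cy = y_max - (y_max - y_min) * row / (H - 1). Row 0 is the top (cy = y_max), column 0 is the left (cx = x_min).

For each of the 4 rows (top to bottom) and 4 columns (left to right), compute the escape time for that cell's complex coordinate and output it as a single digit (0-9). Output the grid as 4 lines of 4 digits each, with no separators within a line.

(row=0, col=0): c = -0.8300 + -0.0600i → escape time 9
(row=0, col=1): c = -0.6033 + -0.0600i → escape time 9
(row=0, col=2): c = -0.3767 + -0.0600i → escape time 9
(row=0, col=3): c = -0.1500 + -0.0600i → escape time 9
(row=1, col=0): c = -0.8300 + -0.2767i → escape time 9
(row=1, col=1): c = -0.6033 + -0.2767i → escape time 9
(row=1, col=2): c = -0.3767 + -0.2767i → escape time 9
(row=1, col=3): c = -0.1500 + -0.2767i → escape time 9
(row=2, col=0): c = -0.8300 + -0.4933i → escape time 6
(row=2, col=1): c = -0.6033 + -0.4933i → escape time 9
(row=2, col=2): c = -0.3767 + -0.4933i → escape time 9
(row=2, col=3): c = -0.1500 + -0.4933i → escape time 9
(row=3, col=0): c = -0.8300 + -0.7100i → escape time 4
(row=3, col=1): c = -0.6033 + -0.7100i → escape time 7
(row=3, col=2): c = -0.3767 + -0.7100i → escape time 8
(row=3, col=3): c = -0.1500 + -0.7100i → escape time 9

Answer: 9999
9999
6999
4789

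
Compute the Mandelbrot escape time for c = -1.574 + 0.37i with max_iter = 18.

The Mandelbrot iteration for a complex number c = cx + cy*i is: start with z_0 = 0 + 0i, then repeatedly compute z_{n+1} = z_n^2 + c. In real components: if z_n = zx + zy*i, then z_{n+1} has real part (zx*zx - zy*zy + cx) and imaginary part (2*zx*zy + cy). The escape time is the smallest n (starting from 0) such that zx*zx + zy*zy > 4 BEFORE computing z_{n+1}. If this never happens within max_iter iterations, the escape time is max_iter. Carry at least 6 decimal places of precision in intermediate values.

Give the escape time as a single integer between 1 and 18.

z_0 = 0 + 0i, c = -1.5740 + 0.3700i
Iter 1: z = -1.5740 + 0.3700i, |z|^2 = 2.6144
Iter 2: z = 0.7666 + -0.7948i, |z|^2 = 1.2193
Iter 3: z = -1.6180 + -0.8485i, |z|^2 = 3.3379
Iter 4: z = 0.3240 + 3.1157i, |z|^2 = 9.8127
Escaped at iteration 4

Answer: 4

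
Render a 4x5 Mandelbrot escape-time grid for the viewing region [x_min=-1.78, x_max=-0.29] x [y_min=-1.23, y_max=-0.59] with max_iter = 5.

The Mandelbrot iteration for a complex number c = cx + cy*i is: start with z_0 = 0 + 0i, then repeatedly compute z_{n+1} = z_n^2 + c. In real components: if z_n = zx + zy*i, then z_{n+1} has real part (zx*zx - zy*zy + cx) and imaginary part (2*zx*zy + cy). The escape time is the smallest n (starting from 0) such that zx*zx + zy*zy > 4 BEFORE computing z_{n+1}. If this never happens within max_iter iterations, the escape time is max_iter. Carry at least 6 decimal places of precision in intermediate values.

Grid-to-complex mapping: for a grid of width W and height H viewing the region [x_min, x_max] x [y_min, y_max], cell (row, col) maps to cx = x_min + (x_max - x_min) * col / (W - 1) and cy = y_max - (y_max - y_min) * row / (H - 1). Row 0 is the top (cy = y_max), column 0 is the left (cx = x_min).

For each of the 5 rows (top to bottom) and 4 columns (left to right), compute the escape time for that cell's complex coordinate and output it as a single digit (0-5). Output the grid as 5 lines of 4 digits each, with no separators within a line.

(row=0, col=0): c = -1.7800 + -0.5900i → escape time 3
(row=0, col=1): c = -1.2833 + -0.5900i → escape time 3
(row=0, col=2): c = -0.7867 + -0.5900i → escape time 5
(row=0, col=3): c = -0.2900 + -0.5900i → escape time 5
(row=1, col=0): c = -1.7800 + -0.7500i → escape time 2
(row=1, col=1): c = -1.2833 + -0.7500i → escape time 3
(row=1, col=2): c = -0.7867 + -0.7500i → escape time 4
(row=1, col=3): c = -0.2900 + -0.7500i → escape time 5
(row=2, col=0): c = -1.7800 + -0.9100i → escape time 2
(row=2, col=1): c = -1.2833 + -0.9100i → escape time 3
(row=2, col=2): c = -0.7867 + -0.9100i → escape time 4
(row=2, col=3): c = -0.2900 + -0.9100i → escape time 5
(row=3, col=0): c = -1.7800 + -1.0700i → escape time 1
(row=3, col=1): c = -1.2833 + -1.0700i → escape time 3
(row=3, col=2): c = -0.7867 + -1.0700i → escape time 3
(row=3, col=3): c = -0.2900 + -1.0700i → escape time 5
(row=4, col=0): c = -1.7800 + -1.2300i → escape time 1
(row=4, col=1): c = -1.2833 + -1.2300i → escape time 2
(row=4, col=2): c = -0.7867 + -1.2300i → escape time 3
(row=4, col=3): c = -0.2900 + -1.2300i → escape time 3

Answer: 3355
2345
2345
1335
1233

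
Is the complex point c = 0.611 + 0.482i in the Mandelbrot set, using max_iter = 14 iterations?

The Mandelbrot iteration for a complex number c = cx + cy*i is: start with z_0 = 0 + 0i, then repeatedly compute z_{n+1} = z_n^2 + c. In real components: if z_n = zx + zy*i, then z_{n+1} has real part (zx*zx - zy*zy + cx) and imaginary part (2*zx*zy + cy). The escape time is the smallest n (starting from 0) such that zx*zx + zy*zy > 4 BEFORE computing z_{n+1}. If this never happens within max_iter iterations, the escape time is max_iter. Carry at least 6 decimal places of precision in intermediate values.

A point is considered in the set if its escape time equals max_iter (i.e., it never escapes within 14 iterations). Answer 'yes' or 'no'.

z_0 = 0 + 0i, c = 0.6110 + 0.4820i
Iter 1: z = 0.6110 + 0.4820i, |z|^2 = 0.6056
Iter 2: z = 0.7520 + 1.0710i, |z|^2 = 1.7125
Iter 3: z = 0.0294 + 2.0928i, |z|^2 = 4.3806
Escaped at iteration 3

Answer: no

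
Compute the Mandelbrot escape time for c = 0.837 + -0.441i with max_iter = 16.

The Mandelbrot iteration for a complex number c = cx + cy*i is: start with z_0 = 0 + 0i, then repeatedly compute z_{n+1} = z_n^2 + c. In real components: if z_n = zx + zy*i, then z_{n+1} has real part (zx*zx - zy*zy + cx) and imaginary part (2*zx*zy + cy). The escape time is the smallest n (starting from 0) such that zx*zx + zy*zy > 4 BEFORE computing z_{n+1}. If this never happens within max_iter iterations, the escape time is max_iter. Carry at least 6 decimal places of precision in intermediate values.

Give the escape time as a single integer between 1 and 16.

z_0 = 0 + 0i, c = 0.8370 + -0.4410i
Iter 1: z = 0.8370 + -0.4410i, |z|^2 = 0.8951
Iter 2: z = 1.3431 + -1.1792i, |z|^2 = 3.1945
Iter 3: z = 1.2503 + -3.6086i, |z|^2 = 14.5854
Escaped at iteration 3

Answer: 3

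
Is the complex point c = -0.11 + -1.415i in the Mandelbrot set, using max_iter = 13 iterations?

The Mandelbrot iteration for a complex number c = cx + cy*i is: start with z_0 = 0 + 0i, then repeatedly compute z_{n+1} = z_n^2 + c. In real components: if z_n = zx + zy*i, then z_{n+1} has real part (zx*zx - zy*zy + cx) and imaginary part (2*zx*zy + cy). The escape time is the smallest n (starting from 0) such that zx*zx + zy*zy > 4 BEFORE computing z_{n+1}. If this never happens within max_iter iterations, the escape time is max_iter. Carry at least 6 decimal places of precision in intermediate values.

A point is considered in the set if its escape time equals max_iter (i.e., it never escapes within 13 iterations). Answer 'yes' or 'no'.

Answer: no

Derivation:
z_0 = 0 + 0i, c = -0.1100 + -1.4150i
Iter 1: z = -0.1100 + -1.4150i, |z|^2 = 2.0143
Iter 2: z = -2.1001 + -1.1037i, |z|^2 = 5.6287
Escaped at iteration 2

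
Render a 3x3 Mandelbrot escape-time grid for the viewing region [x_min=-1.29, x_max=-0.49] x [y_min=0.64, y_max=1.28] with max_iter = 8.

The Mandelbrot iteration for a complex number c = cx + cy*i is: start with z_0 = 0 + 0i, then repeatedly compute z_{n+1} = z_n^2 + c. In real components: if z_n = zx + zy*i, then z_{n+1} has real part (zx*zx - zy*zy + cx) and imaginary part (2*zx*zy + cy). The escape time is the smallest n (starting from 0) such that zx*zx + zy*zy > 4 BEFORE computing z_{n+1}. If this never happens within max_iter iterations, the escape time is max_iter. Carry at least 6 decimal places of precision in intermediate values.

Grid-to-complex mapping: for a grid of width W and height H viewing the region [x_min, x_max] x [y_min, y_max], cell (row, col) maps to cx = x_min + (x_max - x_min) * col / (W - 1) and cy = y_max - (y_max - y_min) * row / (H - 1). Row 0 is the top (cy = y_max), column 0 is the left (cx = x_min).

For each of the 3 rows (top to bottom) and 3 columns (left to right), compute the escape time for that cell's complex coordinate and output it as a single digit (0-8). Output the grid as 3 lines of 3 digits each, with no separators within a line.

Answer: 223
334
358

Derivation:
(row=0, col=0): c = -1.2900 + 1.2800i → escape time 2
(row=0, col=1): c = -0.8900 + 1.2800i → escape time 2
(row=0, col=2): c = -0.4900 + 1.2800i → escape time 3
(row=1, col=0): c = -1.2900 + 0.9600i → escape time 3
(row=1, col=1): c = -0.8900 + 0.9600i → escape time 3
(row=1, col=2): c = -0.4900 + 0.9600i → escape time 4
(row=2, col=0): c = -1.2900 + 0.6400i → escape time 3
(row=2, col=1): c = -0.8900 + 0.6400i → escape time 5
(row=2, col=2): c = -0.4900 + 0.6400i → escape time 8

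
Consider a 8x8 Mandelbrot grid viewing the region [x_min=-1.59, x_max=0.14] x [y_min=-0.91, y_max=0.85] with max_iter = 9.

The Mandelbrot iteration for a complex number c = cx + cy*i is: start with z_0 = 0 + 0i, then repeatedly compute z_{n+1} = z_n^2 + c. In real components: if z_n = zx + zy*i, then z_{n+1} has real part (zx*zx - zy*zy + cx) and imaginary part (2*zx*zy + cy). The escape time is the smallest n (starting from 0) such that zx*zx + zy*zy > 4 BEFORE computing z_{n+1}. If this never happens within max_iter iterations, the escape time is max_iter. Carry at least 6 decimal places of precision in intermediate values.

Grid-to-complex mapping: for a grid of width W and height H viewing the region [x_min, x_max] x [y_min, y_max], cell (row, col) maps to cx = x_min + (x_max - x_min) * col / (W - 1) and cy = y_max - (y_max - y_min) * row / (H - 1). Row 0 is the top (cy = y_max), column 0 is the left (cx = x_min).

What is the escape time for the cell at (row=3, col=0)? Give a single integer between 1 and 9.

Answer: 6

Derivation:
z_0 = 0 + 0i, c = -1.5900 + 0.0957i
Iter 1: z = -1.5900 + 0.0957i, |z|^2 = 2.5373
Iter 2: z = 0.9289 + -0.2087i, |z|^2 = 0.9065
Iter 3: z = -0.7706 + -0.2919i, |z|^2 = 0.6791
Iter 4: z = -1.0814 + 0.5457i, |z|^2 = 1.4672
Iter 5: z = -0.7183 + -1.0844i, |z|^2 = 1.6920
Iter 6: z = -2.2500 + 1.6537i, |z|^2 = 7.7973
Escaped at iteration 6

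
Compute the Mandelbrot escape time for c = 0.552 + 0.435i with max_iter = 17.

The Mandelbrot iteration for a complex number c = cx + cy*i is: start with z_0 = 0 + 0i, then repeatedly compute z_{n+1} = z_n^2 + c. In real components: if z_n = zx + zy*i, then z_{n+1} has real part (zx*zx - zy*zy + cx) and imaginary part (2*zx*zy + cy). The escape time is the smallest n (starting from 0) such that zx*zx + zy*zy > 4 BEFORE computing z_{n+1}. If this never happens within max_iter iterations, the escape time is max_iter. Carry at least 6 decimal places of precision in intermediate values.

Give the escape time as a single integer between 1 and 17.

Answer: 4

Derivation:
z_0 = 0 + 0i, c = 0.5520 + 0.4350i
Iter 1: z = 0.5520 + 0.4350i, |z|^2 = 0.4939
Iter 2: z = 0.6675 + 0.9152i, |z|^2 = 1.2832
Iter 3: z = 0.1599 + 1.6568i, |z|^2 = 2.7706
Iter 4: z = -2.1675 + 0.9647i, |z|^2 = 5.6286
Escaped at iteration 4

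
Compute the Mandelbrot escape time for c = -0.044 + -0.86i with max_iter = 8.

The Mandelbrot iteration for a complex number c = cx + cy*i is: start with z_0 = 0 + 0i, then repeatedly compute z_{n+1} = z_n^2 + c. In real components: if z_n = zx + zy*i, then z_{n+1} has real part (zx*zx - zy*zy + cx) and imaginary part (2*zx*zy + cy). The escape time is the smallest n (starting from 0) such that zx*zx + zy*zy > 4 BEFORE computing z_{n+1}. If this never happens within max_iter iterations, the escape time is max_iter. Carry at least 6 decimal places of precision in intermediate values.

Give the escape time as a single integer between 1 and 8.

z_0 = 0 + 0i, c = -0.0440 + -0.8600i
Iter 1: z = -0.0440 + -0.8600i, |z|^2 = 0.7415
Iter 2: z = -0.7817 + -0.7843i, |z|^2 = 1.2262
Iter 3: z = -0.0482 + 0.3661i, |z|^2 = 0.1364
Iter 4: z = -0.1757 + -0.8953i, |z|^2 = 0.8324
Iter 5: z = -0.8146 + -0.5453i, |z|^2 = 0.9610
Iter 6: z = 0.3222 + 0.0285i, |z|^2 = 0.1046
Iter 7: z = 0.0590 + -0.8417i, |z|^2 = 0.7119

Answer: 8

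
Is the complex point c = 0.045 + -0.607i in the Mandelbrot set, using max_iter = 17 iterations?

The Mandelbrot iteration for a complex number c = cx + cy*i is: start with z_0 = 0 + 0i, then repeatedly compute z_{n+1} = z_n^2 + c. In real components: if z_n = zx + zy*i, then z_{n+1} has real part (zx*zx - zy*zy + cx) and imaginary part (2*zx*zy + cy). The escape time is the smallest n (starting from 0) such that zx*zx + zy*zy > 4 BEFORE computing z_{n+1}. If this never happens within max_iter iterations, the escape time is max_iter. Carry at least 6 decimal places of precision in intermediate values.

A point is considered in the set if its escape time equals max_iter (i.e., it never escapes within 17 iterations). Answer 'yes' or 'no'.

Answer: yes

Derivation:
z_0 = 0 + 0i, c = 0.0450 + -0.6070i
Iter 1: z = 0.0450 + -0.6070i, |z|^2 = 0.3705
Iter 2: z = -0.3214 + -0.6616i, |z|^2 = 0.5411
Iter 3: z = -0.2894 + -0.1817i, |z|^2 = 0.1168
Iter 4: z = 0.0958 + -0.5018i, |z|^2 = 0.2610
Iter 5: z = -0.1977 + -0.7031i, |z|^2 = 0.5335
Iter 6: z = -0.4103 + -0.3290i, |z|^2 = 0.2766
Iter 7: z = 0.1051 + -0.3370i, |z|^2 = 0.1246
Iter 8: z = -0.0575 + -0.6778i, |z|^2 = 0.4628
Iter 9: z = -0.4111 + -0.5290i, |z|^2 = 0.4489
Iter 10: z = -0.0658 + -0.1720i, |z|^2 = 0.0339
Iter 11: z = 0.0198 + -0.5844i, |z|^2 = 0.3419
Iter 12: z = -0.2961 + -0.6301i, |z|^2 = 0.4847
Iter 13: z = -0.2643 + -0.2339i, |z|^2 = 0.1246
Iter 14: z = 0.0602 + -0.4833i, |z|^2 = 0.2372
Iter 15: z = -0.1850 + -0.6652i, |z|^2 = 0.4767
Iter 16: z = -0.3632 + -0.3609i, |z|^2 = 0.2622
Did not escape in 17 iterations → in set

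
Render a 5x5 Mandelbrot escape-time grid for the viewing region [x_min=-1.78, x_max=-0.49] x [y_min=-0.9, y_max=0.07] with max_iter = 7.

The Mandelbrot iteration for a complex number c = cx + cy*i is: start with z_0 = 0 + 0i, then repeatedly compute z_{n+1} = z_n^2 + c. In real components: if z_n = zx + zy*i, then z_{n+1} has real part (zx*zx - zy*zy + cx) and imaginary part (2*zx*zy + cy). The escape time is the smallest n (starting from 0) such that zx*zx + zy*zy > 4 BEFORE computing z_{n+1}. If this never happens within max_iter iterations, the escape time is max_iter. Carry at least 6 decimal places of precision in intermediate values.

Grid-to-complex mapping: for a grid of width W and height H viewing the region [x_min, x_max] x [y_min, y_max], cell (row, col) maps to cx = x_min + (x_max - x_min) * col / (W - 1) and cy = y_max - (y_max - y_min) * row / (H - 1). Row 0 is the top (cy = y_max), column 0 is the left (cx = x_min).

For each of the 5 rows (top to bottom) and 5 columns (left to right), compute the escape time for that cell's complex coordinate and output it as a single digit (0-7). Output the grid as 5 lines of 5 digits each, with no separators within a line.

Answer: 57777
46777
34677
33357
23344

Derivation:
(row=0, col=0): c = -1.7800 + 0.0700i → escape time 5
(row=0, col=1): c = -1.4575 + 0.0700i → escape time 7
(row=0, col=2): c = -1.1350 + 0.0700i → escape time 7
(row=0, col=3): c = -0.8125 + 0.0700i → escape time 7
(row=0, col=4): c = -0.4900 + 0.0700i → escape time 7
(row=1, col=0): c = -1.7800 + -0.1725i → escape time 4
(row=1, col=1): c = -1.4575 + -0.1725i → escape time 6
(row=1, col=2): c = -1.1350 + -0.1725i → escape time 7
(row=1, col=3): c = -0.8125 + -0.1725i → escape time 7
(row=1, col=4): c = -0.4900 + -0.1725i → escape time 7
(row=2, col=0): c = -1.7800 + -0.4150i → escape time 3
(row=2, col=1): c = -1.4575 + -0.4150i → escape time 4
(row=2, col=2): c = -1.1350 + -0.4150i → escape time 6
(row=2, col=3): c = -0.8125 + -0.4150i → escape time 7
(row=2, col=4): c = -0.4900 + -0.4150i → escape time 7
(row=3, col=0): c = -1.7800 + -0.6575i → escape time 3
(row=3, col=1): c = -1.4575 + -0.6575i → escape time 3
(row=3, col=2): c = -1.1350 + -0.6575i → escape time 3
(row=3, col=3): c = -0.8125 + -0.6575i → escape time 5
(row=3, col=4): c = -0.4900 + -0.6575i → escape time 7
(row=4, col=0): c = -1.7800 + -0.9000i → escape time 2
(row=4, col=1): c = -1.4575 + -0.9000i → escape time 3
(row=4, col=2): c = -1.1350 + -0.9000i → escape time 3
(row=4, col=3): c = -0.8125 + -0.9000i → escape time 4
(row=4, col=4): c = -0.4900 + -0.9000i → escape time 4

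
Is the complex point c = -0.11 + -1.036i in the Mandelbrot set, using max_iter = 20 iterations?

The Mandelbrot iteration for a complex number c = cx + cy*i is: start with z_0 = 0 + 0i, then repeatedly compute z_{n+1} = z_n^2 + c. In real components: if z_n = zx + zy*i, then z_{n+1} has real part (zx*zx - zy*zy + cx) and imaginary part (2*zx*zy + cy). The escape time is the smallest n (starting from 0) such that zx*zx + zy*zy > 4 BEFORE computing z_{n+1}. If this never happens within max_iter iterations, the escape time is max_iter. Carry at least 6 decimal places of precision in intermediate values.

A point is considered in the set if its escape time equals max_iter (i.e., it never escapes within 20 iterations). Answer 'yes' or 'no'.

Answer: no

Derivation:
z_0 = 0 + 0i, c = -0.1100 + -1.0360i
Iter 1: z = -0.1100 + -1.0360i, |z|^2 = 1.0854
Iter 2: z = -1.1712 + -0.8081i, |z|^2 = 2.0247
Iter 3: z = 0.6087 + 0.8568i, |z|^2 = 1.1047
Iter 4: z = -0.4737 + 0.0071i, |z|^2 = 0.2244
Iter 5: z = 0.1143 + -1.0428i, |z|^2 = 1.1004
Iter 6: z = -1.1843 + -1.2744i, |z|^2 = 3.0265
Iter 7: z = -0.3315 + 1.9824i, |z|^2 = 4.0397
Escaped at iteration 7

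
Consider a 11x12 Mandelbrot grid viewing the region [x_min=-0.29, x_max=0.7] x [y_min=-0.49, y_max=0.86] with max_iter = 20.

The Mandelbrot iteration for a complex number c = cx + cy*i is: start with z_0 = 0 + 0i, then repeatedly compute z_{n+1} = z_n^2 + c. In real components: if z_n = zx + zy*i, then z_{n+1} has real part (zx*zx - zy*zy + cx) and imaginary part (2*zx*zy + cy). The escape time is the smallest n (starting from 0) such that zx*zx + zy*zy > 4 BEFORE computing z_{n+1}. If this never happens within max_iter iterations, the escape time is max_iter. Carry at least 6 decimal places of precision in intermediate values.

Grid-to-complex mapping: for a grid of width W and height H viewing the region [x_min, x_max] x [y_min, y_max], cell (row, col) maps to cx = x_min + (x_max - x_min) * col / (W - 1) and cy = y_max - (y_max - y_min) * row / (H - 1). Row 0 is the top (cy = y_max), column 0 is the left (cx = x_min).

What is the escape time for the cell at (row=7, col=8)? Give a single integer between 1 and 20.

Answer: 5

Derivation:
z_0 = 0 + 0i, c = 0.5020 + 0.0009i
Iter 1: z = 0.5020 + 0.0009i, |z|^2 = 0.2520
Iter 2: z = 0.7540 + 0.0018i, |z|^2 = 0.5685
Iter 3: z = 1.0705 + 0.0037i, |z|^2 = 1.1460
Iter 4: z = 1.6480 + 0.0087i, |z|^2 = 2.7160
Iter 5: z = 3.2178 + 0.0297i, |z|^2 = 10.3552
Escaped at iteration 5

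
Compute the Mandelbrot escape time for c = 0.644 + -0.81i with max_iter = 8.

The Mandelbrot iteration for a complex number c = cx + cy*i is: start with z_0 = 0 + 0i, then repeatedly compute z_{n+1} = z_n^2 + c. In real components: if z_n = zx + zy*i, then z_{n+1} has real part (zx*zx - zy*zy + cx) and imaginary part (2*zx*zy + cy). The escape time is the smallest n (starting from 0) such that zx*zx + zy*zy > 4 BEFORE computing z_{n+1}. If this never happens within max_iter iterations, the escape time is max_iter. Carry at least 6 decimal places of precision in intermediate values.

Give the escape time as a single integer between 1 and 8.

Answer: 3

Derivation:
z_0 = 0 + 0i, c = 0.6440 + -0.8100i
Iter 1: z = 0.6440 + -0.8100i, |z|^2 = 1.0708
Iter 2: z = 0.4026 + -1.8533i, |z|^2 = 3.5968
Iter 3: z = -2.6285 + -2.3024i, |z|^2 = 12.2102
Escaped at iteration 3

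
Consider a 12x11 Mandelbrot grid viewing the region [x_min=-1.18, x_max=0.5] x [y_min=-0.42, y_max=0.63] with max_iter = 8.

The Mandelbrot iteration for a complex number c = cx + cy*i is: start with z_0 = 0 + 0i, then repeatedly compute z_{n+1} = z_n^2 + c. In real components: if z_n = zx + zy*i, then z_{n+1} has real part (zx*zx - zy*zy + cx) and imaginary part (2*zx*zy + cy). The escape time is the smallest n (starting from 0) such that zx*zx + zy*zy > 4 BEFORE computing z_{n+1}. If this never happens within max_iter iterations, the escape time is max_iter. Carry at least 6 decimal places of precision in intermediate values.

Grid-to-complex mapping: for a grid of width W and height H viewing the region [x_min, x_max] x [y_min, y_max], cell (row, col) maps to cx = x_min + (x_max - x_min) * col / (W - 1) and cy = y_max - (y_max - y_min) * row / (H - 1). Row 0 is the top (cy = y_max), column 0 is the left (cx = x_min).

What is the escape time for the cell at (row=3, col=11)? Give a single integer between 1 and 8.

Answer: 6

Derivation:
z_0 = 0 + 0i, c = 0.5000 + 0.3150i
Iter 1: z = 0.5000 + 0.3150i, |z|^2 = 0.3492
Iter 2: z = 0.6508 + 0.6300i, |z|^2 = 0.8204
Iter 3: z = 0.5266 + 1.1350i, |z|^2 = 1.5655
Iter 4: z = -0.5109 + 1.5104i, |z|^2 = 2.5422
Iter 5: z = -1.5203 + -1.2282i, |z|^2 = 3.8196
Iter 6: z = 1.3028 + 4.0493i, |z|^2 = 18.0939
Escaped at iteration 6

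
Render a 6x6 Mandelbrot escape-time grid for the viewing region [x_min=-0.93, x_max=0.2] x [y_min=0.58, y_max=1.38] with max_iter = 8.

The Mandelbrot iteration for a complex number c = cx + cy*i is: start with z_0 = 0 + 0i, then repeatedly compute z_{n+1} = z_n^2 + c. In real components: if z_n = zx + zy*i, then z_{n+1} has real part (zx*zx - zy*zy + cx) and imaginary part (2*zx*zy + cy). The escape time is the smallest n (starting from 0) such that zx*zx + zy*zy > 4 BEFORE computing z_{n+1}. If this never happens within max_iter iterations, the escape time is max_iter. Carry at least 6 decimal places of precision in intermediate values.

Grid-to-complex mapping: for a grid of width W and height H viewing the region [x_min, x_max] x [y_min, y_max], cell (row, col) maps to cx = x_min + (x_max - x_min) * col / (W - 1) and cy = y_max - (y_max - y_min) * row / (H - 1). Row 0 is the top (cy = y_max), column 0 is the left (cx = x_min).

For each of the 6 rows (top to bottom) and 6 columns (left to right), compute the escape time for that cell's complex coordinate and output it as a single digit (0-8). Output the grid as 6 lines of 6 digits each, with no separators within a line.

(row=0, col=0): c = -0.9300 + 1.3800i → escape time 2
(row=0, col=1): c = -0.7040 + 1.3800i → escape time 2
(row=0, col=2): c = -0.4780 + 1.3800i → escape time 2
(row=0, col=3): c = -0.2520 + 1.3800i → escape time 2
(row=0, col=4): c = -0.0260 + 1.3800i → escape time 2
(row=0, col=5): c = 0.2000 + 1.3800i → escape time 2
(row=1, col=0): c = -0.9300 + 1.2200i → escape time 3
(row=1, col=1): c = -0.7040 + 1.2200i → escape time 3
(row=1, col=2): c = -0.4780 + 1.2200i → escape time 3
(row=1, col=3): c = -0.2520 + 1.2200i → escape time 3
(row=1, col=4): c = -0.0260 + 1.2200i → escape time 3
(row=1, col=5): c = 0.2000 + 1.2200i → escape time 2
(row=2, col=0): c = -0.9300 + 1.0600i → escape time 3
(row=2, col=1): c = -0.7040 + 1.0600i → escape time 3
(row=2, col=2): c = -0.4780 + 1.0600i → escape time 4
(row=2, col=3): c = -0.2520 + 1.0600i → escape time 6
(row=2, col=4): c = -0.0260 + 1.0600i → escape time 5
(row=2, col=5): c = 0.2000 + 1.0600i → escape time 4
(row=3, col=0): c = -0.9300 + 0.9000i → escape time 3
(row=3, col=1): c = -0.7040 + 0.9000i → escape time 4
(row=3, col=2): c = -0.4780 + 0.9000i → escape time 4
(row=3, col=3): c = -0.2520 + 0.9000i → escape time 7
(row=3, col=4): c = -0.0260 + 0.9000i → escape time 8
(row=3, col=5): c = 0.2000 + 0.9000i → escape time 4
(row=4, col=0): c = -0.9300 + 0.7400i → escape time 4
(row=4, col=1): c = -0.7040 + 0.7400i → escape time 4
(row=4, col=2): c = -0.4780 + 0.7400i → escape time 6
(row=4, col=3): c = -0.2520 + 0.7400i → escape time 8
(row=4, col=4): c = -0.0260 + 0.7400i → escape time 8
(row=4, col=5): c = 0.2000 + 0.7400i → escape time 6
(row=5, col=0): c = -0.9300 + 0.5800i → escape time 5
(row=5, col=1): c = -0.7040 + 0.5800i → escape time 6
(row=5, col=2): c = -0.4780 + 0.5800i → escape time 8
(row=5, col=3): c = -0.2520 + 0.5800i → escape time 8
(row=5, col=4): c = -0.0260 + 0.5800i → escape time 8
(row=5, col=5): c = 0.2000 + 0.5800i → escape time 8

Answer: 222222
333332
334654
344784
446886
568888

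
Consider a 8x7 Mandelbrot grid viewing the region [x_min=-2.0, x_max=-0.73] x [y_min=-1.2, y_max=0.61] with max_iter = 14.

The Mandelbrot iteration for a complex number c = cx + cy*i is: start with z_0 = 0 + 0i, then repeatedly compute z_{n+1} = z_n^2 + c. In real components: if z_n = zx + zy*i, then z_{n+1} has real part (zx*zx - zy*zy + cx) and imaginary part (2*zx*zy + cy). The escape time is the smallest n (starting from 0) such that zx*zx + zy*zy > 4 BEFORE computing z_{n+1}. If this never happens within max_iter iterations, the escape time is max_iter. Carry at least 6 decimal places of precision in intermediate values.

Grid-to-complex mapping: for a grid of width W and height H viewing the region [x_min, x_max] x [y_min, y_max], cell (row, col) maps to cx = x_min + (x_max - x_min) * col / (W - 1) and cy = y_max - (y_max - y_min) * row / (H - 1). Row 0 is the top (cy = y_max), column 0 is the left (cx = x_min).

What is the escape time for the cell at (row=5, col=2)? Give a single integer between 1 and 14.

Answer: 2

Derivation:
z_0 = 0 + 0i, c = -1.6371 + -0.8983i
Iter 1: z = -1.6371 + -0.8983i, |z|^2 = 3.4872
Iter 2: z = 0.2361 + 2.0431i, |z|^2 = 4.2299
Escaped at iteration 2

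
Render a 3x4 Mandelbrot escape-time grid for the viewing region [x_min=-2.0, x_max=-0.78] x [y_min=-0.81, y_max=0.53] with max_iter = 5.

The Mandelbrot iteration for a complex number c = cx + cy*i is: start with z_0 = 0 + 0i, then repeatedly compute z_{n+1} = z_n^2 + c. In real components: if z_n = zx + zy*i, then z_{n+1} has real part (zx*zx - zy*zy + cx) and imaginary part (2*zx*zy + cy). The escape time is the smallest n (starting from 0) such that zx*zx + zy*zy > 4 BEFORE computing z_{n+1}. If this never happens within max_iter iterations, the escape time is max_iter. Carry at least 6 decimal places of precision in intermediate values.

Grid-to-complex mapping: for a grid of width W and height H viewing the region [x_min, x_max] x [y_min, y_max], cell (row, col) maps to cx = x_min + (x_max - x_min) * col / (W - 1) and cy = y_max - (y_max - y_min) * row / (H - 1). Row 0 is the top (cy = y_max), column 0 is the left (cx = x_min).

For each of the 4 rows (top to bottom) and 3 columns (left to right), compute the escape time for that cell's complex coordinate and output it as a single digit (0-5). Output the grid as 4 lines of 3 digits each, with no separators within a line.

Answer: 135
155
155
134

Derivation:
(row=0, col=0): c = -2.0000 + 0.5300i → escape time 1
(row=0, col=1): c = -1.3900 + 0.5300i → escape time 3
(row=0, col=2): c = -0.7800 + 0.5300i → escape time 5
(row=1, col=0): c = -2.0000 + 0.0833i → escape time 1
(row=1, col=1): c = -1.3900 + 0.0833i → escape time 5
(row=1, col=2): c = -0.7800 + 0.0833i → escape time 5
(row=2, col=0): c = -2.0000 + -0.3633i → escape time 1
(row=2, col=1): c = -1.3900 + -0.3633i → escape time 5
(row=2, col=2): c = -0.7800 + -0.3633i → escape time 5
(row=3, col=0): c = -2.0000 + -0.8100i → escape time 1
(row=3, col=1): c = -1.3900 + -0.8100i → escape time 3
(row=3, col=2): c = -0.7800 + -0.8100i → escape time 4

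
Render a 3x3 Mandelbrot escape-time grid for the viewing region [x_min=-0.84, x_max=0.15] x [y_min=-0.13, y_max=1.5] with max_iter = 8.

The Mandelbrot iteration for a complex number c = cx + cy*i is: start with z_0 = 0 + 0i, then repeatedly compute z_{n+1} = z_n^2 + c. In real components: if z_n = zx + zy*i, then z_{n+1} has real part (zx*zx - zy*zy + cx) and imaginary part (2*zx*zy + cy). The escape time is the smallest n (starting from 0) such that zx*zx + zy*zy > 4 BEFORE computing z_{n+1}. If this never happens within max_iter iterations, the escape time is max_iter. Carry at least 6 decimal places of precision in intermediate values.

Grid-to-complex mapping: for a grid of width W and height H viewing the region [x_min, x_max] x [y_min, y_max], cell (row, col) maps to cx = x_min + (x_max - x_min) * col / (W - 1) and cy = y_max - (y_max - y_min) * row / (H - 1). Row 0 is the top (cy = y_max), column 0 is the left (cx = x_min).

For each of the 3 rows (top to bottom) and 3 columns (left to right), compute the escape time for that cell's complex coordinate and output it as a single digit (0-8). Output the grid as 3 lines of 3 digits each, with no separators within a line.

Answer: 222
488
888

Derivation:
(row=0, col=0): c = -0.8400 + 1.5000i → escape time 2
(row=0, col=1): c = -0.3450 + 1.5000i → escape time 2
(row=0, col=2): c = 0.1500 + 1.5000i → escape time 2
(row=1, col=0): c = -0.8400 + 0.6850i → escape time 4
(row=1, col=1): c = -0.3450 + 0.6850i → escape time 8
(row=1, col=2): c = 0.1500 + 0.6850i → escape time 8
(row=2, col=0): c = -0.8400 + -0.1300i → escape time 8
(row=2, col=1): c = -0.3450 + -0.1300i → escape time 8
(row=2, col=2): c = 0.1500 + -0.1300i → escape time 8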